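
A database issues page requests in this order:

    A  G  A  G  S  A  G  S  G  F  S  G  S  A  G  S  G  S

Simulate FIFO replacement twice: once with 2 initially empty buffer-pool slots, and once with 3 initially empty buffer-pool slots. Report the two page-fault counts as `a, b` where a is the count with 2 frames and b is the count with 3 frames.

2 frames: F F . . F F F F . F . F F F F F . . → 12 faults.
3 frames: F F . . F . . . . F . . . F F F . . → 7 faults.
7 < 12: adding a frame reduced faults, as is typical.

12, 7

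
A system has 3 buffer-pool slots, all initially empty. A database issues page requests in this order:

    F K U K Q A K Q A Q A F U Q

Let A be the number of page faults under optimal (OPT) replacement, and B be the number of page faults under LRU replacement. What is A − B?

Under OPT: F F F . F F . . . . . F F . → 7 faults.
Under LRU: F F F . F F . . . . . F F F → 8 faults.
A − B = 7 − 8 = -1.

-1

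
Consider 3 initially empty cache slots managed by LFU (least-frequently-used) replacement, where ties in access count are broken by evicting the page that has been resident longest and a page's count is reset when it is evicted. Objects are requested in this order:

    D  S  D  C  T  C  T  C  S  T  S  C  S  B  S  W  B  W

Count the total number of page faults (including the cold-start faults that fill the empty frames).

9

D -> fault, frames [D]
S -> fault, frames [D, S]
D -> hit
C -> fault, frames [D, S, C]
T -> fault, evict S, frames [D, C, T]
C -> hit
T -> hit
C -> hit
S -> fault, evict D, frames [C, T, S]
T -> hit
S -> hit
C -> hit
S -> hit
B -> fault, evict T, frames [C, S, B]
S -> hit
W -> fault, evict B, frames [C, S, W]
B -> fault, evict W, frames [C, S, B]
W -> fault, evict B, frames [C, S, W]
Page faults: 9.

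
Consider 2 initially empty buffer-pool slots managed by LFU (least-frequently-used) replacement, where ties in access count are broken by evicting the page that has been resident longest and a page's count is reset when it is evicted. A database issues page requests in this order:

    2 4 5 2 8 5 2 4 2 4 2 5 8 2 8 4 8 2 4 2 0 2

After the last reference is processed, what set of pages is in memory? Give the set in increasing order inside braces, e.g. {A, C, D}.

{0, 2}

2: miss, frames [2]
4: miss, frames [2, 4]
5: miss, evict 2, frames [4, 5]
2: miss, evict 4, frames [5, 2]
8: miss, evict 5, frames [2, 8]
5: miss, evict 2, frames [8, 5]
2: miss, evict 8, frames [5, 2]
4: miss, evict 5, frames [2, 4]
2: hit
4: hit
2: hit
5: miss, evict 4, frames [2, 5]
8: miss, evict 5, frames [2, 8]
2: hit
8: hit
4: miss, evict 8, frames [2, 4]
8: miss, evict 4, frames [2, 8]
2: hit
4: miss, evict 8, frames [2, 4]
2: hit
0: miss, evict 4, frames [2, 0]
2: hit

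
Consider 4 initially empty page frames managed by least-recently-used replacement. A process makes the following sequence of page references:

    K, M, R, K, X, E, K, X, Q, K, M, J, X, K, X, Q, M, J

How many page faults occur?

K → miss, frames [K]
M → miss, frames [K, M]
R → miss, frames [K, M, R]
K → hit
X → miss, frames [M, R, K, X]
E → miss, evict M, frames [R, K, X, E]
K → hit
X → hit
Q → miss, evict R, frames [E, K, X, Q]
K → hit
M → miss, evict E, frames [X, Q, K, M]
J → miss, evict X, frames [Q, K, M, J]
X → miss, evict Q, frames [K, M, J, X]
K → hit
X → hit
Q → miss, evict M, frames [J, K, X, Q]
M → miss, evict J, frames [K, X, Q, M]
J → miss, evict K, frames [X, Q, M, J]
Page faults: 12.

12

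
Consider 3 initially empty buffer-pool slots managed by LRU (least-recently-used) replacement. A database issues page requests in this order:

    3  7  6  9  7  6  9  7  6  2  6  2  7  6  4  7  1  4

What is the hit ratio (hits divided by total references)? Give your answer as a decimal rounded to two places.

3 → miss, frames {3}
7 → miss, frames {3,7}
6 → miss, frames {3,7,6}
9 → miss, evict 3, frames {7,6,9}
7 → hit
6 → hit
9 → hit
7 → hit
6 → hit
2 → miss, evict 9, frames {7,6,2}
6 → hit
2 → hit
7 → hit
6 → hit
4 → miss, evict 2, frames {7,6,4}
7 → hit
1 → miss, evict 6, frames {4,7,1}
4 → hit
Hits: 11 of 18 references → 11/18 = 0.6111.

0.61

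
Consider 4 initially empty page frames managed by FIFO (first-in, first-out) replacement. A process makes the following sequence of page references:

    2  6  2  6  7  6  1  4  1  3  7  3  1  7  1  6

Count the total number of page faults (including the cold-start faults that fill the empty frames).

7

2 -> fault, frames (2)
6 -> fault, frames (2 6)
2 -> hit
6 -> hit
7 -> fault, frames (2 6 7)
6 -> hit
1 -> fault, frames (2 6 7 1)
4 -> fault, evict 2, frames (6 7 1 4)
1 -> hit
3 -> fault, evict 6, frames (7 1 4 3)
7 -> hit
3 -> hit
1 -> hit
7 -> hit
1 -> hit
6 -> fault, evict 7, frames (1 4 3 6)
Page faults: 7.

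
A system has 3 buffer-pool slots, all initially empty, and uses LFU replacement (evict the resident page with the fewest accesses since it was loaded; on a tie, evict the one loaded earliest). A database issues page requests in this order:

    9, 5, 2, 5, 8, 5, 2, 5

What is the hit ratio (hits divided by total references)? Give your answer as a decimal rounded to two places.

0.50

9 -> fault, frames (9)
5 -> fault, frames (9 5)
2 -> fault, frames (9 5 2)
5 -> hit
8 -> fault, evict 9, frames (5 2 8)
5 -> hit
2 -> hit
5 -> hit
Hits: 4 of 8 references → 4/8 = 0.5000.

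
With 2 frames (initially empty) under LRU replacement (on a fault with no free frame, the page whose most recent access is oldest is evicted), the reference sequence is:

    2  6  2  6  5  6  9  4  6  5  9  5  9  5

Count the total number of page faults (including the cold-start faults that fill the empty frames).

2 → miss, frames {2}
6 → miss, frames {2,6}
2 → hit
6 → hit
5 → miss, evict 2, frames {6,5}
6 → hit
9 → miss, evict 5, frames {6,9}
4 → miss, evict 6, frames {9,4}
6 → miss, evict 9, frames {4,6}
5 → miss, evict 4, frames {6,5}
9 → miss, evict 6, frames {5,9}
5 → hit
9 → hit
5 → hit
Page faults: 8.

8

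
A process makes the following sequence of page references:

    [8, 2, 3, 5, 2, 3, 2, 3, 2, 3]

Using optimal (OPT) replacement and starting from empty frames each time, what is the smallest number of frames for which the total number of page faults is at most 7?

f=1: 10 faults
f=2: 5 faults
f=3: 4 faults
f=4: 4 faults
Smallest f with faults ≤ 7 is 2.

2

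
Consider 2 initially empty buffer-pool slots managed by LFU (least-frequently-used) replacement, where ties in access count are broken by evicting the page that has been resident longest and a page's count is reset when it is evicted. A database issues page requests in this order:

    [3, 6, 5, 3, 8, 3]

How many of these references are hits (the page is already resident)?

3 -> fault, frames {3}
6 -> fault, frames {3,6}
5 -> fault, evict 3, frames {6,5}
3 -> fault, evict 6, frames {5,3}
8 -> fault, evict 5, frames {3,8}
3 -> hit
Hits: 1.

1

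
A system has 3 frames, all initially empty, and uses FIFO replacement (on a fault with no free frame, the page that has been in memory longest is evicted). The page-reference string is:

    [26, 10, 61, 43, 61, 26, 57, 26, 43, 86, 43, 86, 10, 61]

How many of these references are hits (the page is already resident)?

26 → miss, frames [26]
10 → miss, frames [26, 10]
61 → miss, frames [26, 10, 61]
43 → miss, evict 26, frames [10, 61, 43]
61 → hit
26 → miss, evict 10, frames [61, 43, 26]
57 → miss, evict 61, frames [43, 26, 57]
26 → hit
43 → hit
86 → miss, evict 43, frames [26, 57, 86]
43 → miss, evict 26, frames [57, 86, 43]
86 → hit
10 → miss, evict 57, frames [86, 43, 10]
61 → miss, evict 86, frames [43, 10, 61]
Hits: 4.

4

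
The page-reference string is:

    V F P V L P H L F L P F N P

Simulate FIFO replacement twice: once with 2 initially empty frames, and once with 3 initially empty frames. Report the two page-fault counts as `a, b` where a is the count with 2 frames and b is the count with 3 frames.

11, 8

2 frames: F F F F F F F F F . F . F . → 11 faults.
3 frames: F F F . F . F . F . F . F . → 8 faults.
8 < 11: adding a frame reduced faults, as is typical.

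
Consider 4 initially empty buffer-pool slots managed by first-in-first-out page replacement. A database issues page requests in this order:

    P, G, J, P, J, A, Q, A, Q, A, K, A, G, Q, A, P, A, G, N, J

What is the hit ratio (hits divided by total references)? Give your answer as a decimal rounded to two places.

P: miss, frames [P]
G: miss, frames [P, G]
J: miss, frames [P, G, J]
P: hit
J: hit
A: miss, frames [P, G, J, A]
Q: miss, evict P, frames [G, J, A, Q]
A: hit
Q: hit
A: hit
K: miss, evict G, frames [J, A, Q, K]
A: hit
G: miss, evict J, frames [A, Q, K, G]
Q: hit
A: hit
P: miss, evict A, frames [Q, K, G, P]
A: miss, evict Q, frames [K, G, P, A]
G: hit
N: miss, evict K, frames [G, P, A, N]
J: miss, evict G, frames [P, A, N, J]
Hits: 9 of 20 references → 9/20 = 0.4500.

0.45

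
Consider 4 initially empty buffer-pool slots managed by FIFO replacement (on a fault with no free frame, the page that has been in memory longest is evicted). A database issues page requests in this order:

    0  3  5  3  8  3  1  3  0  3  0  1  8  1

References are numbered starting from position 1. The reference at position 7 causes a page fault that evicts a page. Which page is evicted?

pos 1: 0 -> fault, frames {0}
pos 2: 3 -> fault, frames {0,3}
pos 3: 5 -> fault, frames {0,3,5}
pos 4: 3 -> hit
pos 5: 8 -> fault, frames {0,3,5,8}
pos 6: 3 -> hit
pos 7: 1 -> fault, evict 0, frames {3,5,8,1}
At position 7, page 0 is evicted.

0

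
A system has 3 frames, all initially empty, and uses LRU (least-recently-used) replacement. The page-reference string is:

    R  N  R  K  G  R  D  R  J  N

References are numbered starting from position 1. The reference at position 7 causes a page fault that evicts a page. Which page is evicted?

K

pos 1: R → fault, frames {R}
pos 2: N → fault, frames {R,N}
pos 3: R → hit
pos 4: K → fault, frames {N,R,K}
pos 5: G → fault, evict N, frames {R,K,G}
pos 6: R → hit
pos 7: D → fault, evict K, frames {G,R,D}
At position 7, page K is evicted.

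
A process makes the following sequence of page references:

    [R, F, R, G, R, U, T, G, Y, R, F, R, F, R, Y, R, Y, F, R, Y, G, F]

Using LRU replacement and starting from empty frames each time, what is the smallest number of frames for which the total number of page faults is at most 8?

4

f=1: 22 faults
f=2: 15 faults
f=3: 11 faults
f=4: 8 faults
f=5: 7 faults
f=6: 6 faults
Smallest f with faults ≤ 8 is 4.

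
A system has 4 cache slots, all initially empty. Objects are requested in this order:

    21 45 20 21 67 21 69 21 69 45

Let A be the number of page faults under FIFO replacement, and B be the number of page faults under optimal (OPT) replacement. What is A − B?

2

Under FIFO: F F F . F . F F . F → 7 faults.
Under OPT: F F F . F . F . . . → 5 faults.
A − B = 7 − 5 = 2.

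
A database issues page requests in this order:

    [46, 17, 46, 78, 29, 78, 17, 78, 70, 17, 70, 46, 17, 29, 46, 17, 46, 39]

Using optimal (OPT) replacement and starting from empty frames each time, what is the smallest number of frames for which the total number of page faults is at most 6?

f=1: 18 faults
f=2: 10 faults
f=3: 7 faults
f=4: 6 faults
f=5: 6 faults
f=6: 6 faults
Smallest f with faults ≤ 6 is 4.

4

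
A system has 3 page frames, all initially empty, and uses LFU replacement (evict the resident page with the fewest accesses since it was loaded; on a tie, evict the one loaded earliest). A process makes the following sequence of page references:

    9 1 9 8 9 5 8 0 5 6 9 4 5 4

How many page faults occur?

9 -> miss, frames [9]
1 -> miss, frames [9, 1]
9 -> hit
8 -> miss, frames [9, 1, 8]
9 -> hit
5 -> miss, evict 1, frames [9, 8, 5]
8 -> hit
0 -> miss, evict 5, frames [9, 8, 0]
5 -> miss, evict 0, frames [9, 8, 5]
6 -> miss, evict 5, frames [9, 8, 6]
9 -> hit
4 -> miss, evict 6, frames [9, 8, 4]
5 -> miss, evict 4, frames [9, 8, 5]
4 -> miss, evict 5, frames [9, 8, 4]
Page faults: 10.

10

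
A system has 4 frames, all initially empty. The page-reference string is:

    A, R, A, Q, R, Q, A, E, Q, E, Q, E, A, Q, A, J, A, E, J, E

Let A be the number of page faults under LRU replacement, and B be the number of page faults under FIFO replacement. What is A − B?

-1

Under LRU: F F . F . . . F . . . . . . . F . . . . → 5 faults.
Under FIFO: F F . F . . . F . . . . . . . F F . . . → 6 faults.
A − B = 5 − 6 = -1.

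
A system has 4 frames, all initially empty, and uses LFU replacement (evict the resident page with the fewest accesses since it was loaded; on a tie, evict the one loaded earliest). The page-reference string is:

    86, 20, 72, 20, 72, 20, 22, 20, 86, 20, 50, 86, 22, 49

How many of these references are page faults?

7

86: fault, frames [86]
20: fault, frames [86, 20]
72: fault, frames [86, 20, 72]
20: hit
72: hit
20: hit
22: fault, frames [86, 20, 72, 22]
20: hit
86: hit
20: hit
50: fault, evict 22, frames [86, 20, 72, 50]
86: hit
22: fault, evict 50, frames [86, 20, 72, 22]
49: fault, evict 22, frames [86, 20, 72, 49]
Page faults: 7.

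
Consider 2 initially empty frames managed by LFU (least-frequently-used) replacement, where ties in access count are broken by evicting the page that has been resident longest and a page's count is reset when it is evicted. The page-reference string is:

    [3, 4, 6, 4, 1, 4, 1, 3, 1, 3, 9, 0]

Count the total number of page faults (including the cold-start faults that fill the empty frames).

3: fault, frames {3}
4: fault, frames {3,4}
6: fault, evict 3, frames {4,6}
4: hit
1: fault, evict 6, frames {4,1}
4: hit
1: hit
3: fault, evict 1, frames {4,3}
1: fault, evict 3, frames {4,1}
3: fault, evict 1, frames {4,3}
9: fault, evict 3, frames {4,9}
0: fault, evict 9, frames {4,0}
Page faults: 9.

9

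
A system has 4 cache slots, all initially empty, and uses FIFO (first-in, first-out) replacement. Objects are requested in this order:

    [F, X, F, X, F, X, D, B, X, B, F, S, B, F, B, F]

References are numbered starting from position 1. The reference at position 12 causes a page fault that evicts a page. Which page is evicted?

pos 1: F → miss, frames {F}
pos 2: X → miss, frames {F,X}
pos 3: F → hit
pos 4: X → hit
pos 5: F → hit
pos 6: X → hit
pos 7: D → miss, frames {F,X,D}
pos 8: B → miss, frames {F,X,D,B}
pos 9: X → hit
pos 10: B → hit
pos 11: F → hit
pos 12: S → miss, evict F, frames {X,D,B,S}
At position 12, page F is evicted.

F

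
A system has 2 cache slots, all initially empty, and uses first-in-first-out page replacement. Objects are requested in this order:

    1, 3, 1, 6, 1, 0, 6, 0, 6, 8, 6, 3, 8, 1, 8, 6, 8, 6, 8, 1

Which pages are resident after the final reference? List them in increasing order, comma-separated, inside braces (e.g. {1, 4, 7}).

{1, 6}

1 → fault, frames [1]
3 → fault, frames [1, 3]
1 → hit
6 → fault, evict 1, frames [3, 6]
1 → fault, evict 3, frames [6, 1]
0 → fault, evict 6, frames [1, 0]
6 → fault, evict 1, frames [0, 6]
0 → hit
6 → hit
8 → fault, evict 0, frames [6, 8]
6 → hit
3 → fault, evict 6, frames [8, 3]
8 → hit
1 → fault, evict 8, frames [3, 1]
8 → fault, evict 3, frames [1, 8]
6 → fault, evict 1, frames [8, 6]
8 → hit
6 → hit
8 → hit
1 → fault, evict 8, frames [6, 1]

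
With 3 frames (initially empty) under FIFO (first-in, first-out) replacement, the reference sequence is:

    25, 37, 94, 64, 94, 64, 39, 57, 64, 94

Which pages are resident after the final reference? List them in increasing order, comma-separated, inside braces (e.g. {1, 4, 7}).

{39, 57, 94}

25 -> miss, frames (25)
37 -> miss, frames (25 37)
94 -> miss, frames (25 37 94)
64 -> miss, evict 25, frames (37 94 64)
94 -> hit
64 -> hit
39 -> miss, evict 37, frames (94 64 39)
57 -> miss, evict 94, frames (64 39 57)
64 -> hit
94 -> miss, evict 64, frames (39 57 94)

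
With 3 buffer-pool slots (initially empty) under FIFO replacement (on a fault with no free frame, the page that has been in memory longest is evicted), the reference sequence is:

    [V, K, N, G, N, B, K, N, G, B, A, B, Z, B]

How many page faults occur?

V → miss, frames {V}
K → miss, frames {V,K}
N → miss, frames {V,K,N}
G → miss, evict V, frames {K,N,G}
N → hit
B → miss, evict K, frames {N,G,B}
K → miss, evict N, frames {G,B,K}
N → miss, evict G, frames {B,K,N}
G → miss, evict B, frames {K,N,G}
B → miss, evict K, frames {N,G,B}
A → miss, evict N, frames {G,B,A}
B → hit
Z → miss, evict G, frames {B,A,Z}
B → hit
Page faults: 11.

11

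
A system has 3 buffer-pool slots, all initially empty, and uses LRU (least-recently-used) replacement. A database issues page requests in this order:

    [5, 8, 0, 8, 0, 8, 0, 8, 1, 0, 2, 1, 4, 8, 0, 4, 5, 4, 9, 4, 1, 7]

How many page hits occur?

5: fault, frames (5)
8: fault, frames (5 8)
0: fault, frames (5 8 0)
8: hit
0: hit
8: hit
0: hit
8: hit
1: fault, evict 5, frames (0 8 1)
0: hit
2: fault, evict 8, frames (1 0 2)
1: hit
4: fault, evict 0, frames (2 1 4)
8: fault, evict 2, frames (1 4 8)
0: fault, evict 1, frames (4 8 0)
4: hit
5: fault, evict 8, frames (0 4 5)
4: hit
9: fault, evict 0, frames (5 4 9)
4: hit
1: fault, evict 5, frames (9 4 1)
7: fault, evict 9, frames (4 1 7)
Hits: 10.

10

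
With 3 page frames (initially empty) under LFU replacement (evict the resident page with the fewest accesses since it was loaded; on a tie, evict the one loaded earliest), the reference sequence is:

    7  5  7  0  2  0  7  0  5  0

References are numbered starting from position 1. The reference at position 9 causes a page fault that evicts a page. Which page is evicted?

2

pos 1: 7 -> miss, frames [7]
pos 2: 5 -> miss, frames [7, 5]
pos 3: 7 -> hit
pos 4: 0 -> miss, frames [7, 5, 0]
pos 5: 2 -> miss, evict 5, frames [7, 0, 2]
pos 6: 0 -> hit
pos 7: 7 -> hit
pos 8: 0 -> hit
pos 9: 5 -> miss, evict 2, frames [7, 0, 5]
At position 9, page 2 is evicted.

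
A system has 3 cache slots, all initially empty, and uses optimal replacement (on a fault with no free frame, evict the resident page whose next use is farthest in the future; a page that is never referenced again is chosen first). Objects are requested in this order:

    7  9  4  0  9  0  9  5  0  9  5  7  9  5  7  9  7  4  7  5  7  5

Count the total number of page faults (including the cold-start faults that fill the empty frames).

7

7 -> miss, frames {7}
9 -> miss, frames {7,9}
4 -> miss, frames {7,9,4}
0 -> miss, evict 4, frames {7,9,0}
9 -> hit
0 -> hit
9 -> hit
5 -> miss, evict 7, frames {9,0,5}
0 -> hit
9 -> hit
5 -> hit
7 -> miss, evict 0, frames {9,5,7}
9 -> hit
5 -> hit
7 -> hit
9 -> hit
7 -> hit
4 -> miss, evict 9, frames {5,7,4}
7 -> hit
5 -> hit
7 -> hit
5 -> hit
Page faults: 7.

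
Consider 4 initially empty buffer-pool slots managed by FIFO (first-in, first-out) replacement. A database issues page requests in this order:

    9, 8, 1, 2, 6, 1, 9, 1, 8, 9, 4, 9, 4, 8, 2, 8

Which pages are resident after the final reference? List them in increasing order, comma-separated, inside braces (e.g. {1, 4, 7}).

9: miss, frames {9}
8: miss, frames {9,8}
1: miss, frames {9,8,1}
2: miss, frames {9,8,1,2}
6: miss, evict 9, frames {8,1,2,6}
1: hit
9: miss, evict 8, frames {1,2,6,9}
1: hit
8: miss, evict 1, frames {2,6,9,8}
9: hit
4: miss, evict 2, frames {6,9,8,4}
9: hit
4: hit
8: hit
2: miss, evict 6, frames {9,8,4,2}
8: hit

{2, 4, 8, 9}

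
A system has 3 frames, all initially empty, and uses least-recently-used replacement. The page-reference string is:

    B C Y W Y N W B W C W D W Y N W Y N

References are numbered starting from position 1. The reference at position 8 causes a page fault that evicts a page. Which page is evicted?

Y

pos 1: B → miss, frames {B}
pos 2: C → miss, frames {B,C}
pos 3: Y → miss, frames {B,C,Y}
pos 4: W → miss, evict B, frames {C,Y,W}
pos 5: Y → hit
pos 6: N → miss, evict C, frames {W,Y,N}
pos 7: W → hit
pos 8: B → miss, evict Y, frames {N,W,B}
At position 8, page Y is evicted.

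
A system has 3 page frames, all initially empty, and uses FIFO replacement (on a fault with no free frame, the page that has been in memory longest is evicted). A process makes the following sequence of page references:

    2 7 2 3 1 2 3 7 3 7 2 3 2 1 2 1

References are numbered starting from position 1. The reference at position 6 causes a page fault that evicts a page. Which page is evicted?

7

pos 1: 2: miss, frames {2}
pos 2: 7: miss, frames {2,7}
pos 3: 2: hit
pos 4: 3: miss, frames {2,7,3}
pos 5: 1: miss, evict 2, frames {7,3,1}
pos 6: 2: miss, evict 7, frames {3,1,2}
At position 6, page 7 is evicted.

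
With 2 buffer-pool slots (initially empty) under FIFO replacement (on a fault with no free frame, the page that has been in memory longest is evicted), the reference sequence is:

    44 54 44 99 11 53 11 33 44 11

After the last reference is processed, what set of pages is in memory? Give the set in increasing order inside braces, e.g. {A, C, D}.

{11, 44}

44: miss, frames (44)
54: miss, frames (44 54)
44: hit
99: miss, evict 44, frames (54 99)
11: miss, evict 54, frames (99 11)
53: miss, evict 99, frames (11 53)
11: hit
33: miss, evict 11, frames (53 33)
44: miss, evict 53, frames (33 44)
11: miss, evict 33, frames (44 11)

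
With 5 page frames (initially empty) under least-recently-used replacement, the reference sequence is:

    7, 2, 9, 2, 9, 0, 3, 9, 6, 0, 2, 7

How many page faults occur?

7

7 -> miss, frames {7}
2 -> miss, frames {7,2}
9 -> miss, frames {7,2,9}
2 -> hit
9 -> hit
0 -> miss, frames {7,2,9,0}
3 -> miss, frames {7,2,9,0,3}
9 -> hit
6 -> miss, evict 7, frames {2,0,3,9,6}
0 -> hit
2 -> hit
7 -> miss, evict 3, frames {9,6,0,2,7}
Page faults: 7.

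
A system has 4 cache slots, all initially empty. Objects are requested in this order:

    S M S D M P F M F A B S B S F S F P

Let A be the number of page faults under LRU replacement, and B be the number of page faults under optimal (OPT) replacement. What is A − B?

Under LRU: F F . F . F F . . F F F . . . . . F → 9 faults.
Under OPT: F F . F . F F . . F F . . . . . . . → 7 faults.
A − B = 9 − 7 = 2.

2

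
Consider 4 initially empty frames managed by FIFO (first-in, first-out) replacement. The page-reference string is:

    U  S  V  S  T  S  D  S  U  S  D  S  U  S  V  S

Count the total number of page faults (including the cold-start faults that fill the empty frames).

U -> miss, frames (U)
S -> miss, frames (U S)
V -> miss, frames (U S V)
S -> hit
T -> miss, frames (U S V T)
S -> hit
D -> miss, evict U, frames (S V T D)
S -> hit
U -> miss, evict S, frames (V T D U)
S -> miss, evict V, frames (T D U S)
D -> hit
S -> hit
U -> hit
S -> hit
V -> miss, evict T, frames (D U S V)
S -> hit
Page faults: 8.

8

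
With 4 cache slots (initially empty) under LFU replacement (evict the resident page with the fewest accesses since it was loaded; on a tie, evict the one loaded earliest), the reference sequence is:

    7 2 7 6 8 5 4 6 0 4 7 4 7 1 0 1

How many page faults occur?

7 → fault, frames (7)
2 → fault, frames (7 2)
7 → hit
6 → fault, frames (7 2 6)
8 → fault, frames (7 2 6 8)
5 → fault, evict 2, frames (7 6 8 5)
4 → fault, evict 6, frames (7 8 5 4)
6 → fault, evict 8, frames (7 5 4 6)
0 → fault, evict 5, frames (7 4 6 0)
4 → hit
7 → hit
4 → hit
7 → hit
1 → fault, evict 6, frames (7 4 0 1)
0 → hit
1 → hit
Page faults: 9.

9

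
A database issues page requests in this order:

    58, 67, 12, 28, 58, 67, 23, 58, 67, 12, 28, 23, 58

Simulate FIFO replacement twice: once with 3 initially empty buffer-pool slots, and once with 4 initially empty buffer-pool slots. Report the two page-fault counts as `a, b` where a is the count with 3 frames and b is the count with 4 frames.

3 frames: F F F F F F F . . F F . F → 10 faults.
4 frames: F F F F . . F F F F F F F → 11 faults.
11 > 10: adding a frame increased faults — Belady's anomaly.

10, 11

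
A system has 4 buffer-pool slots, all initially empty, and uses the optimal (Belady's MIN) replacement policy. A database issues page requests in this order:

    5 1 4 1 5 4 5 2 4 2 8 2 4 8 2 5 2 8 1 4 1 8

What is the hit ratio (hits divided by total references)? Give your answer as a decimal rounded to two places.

0.73

5: miss, frames (5)
1: miss, frames (5 1)
4: miss, frames (5 1 4)
1: hit
5: hit
4: hit
5: hit
2: miss, frames (5 1 4 2)
4: hit
2: hit
8: miss, evict 1, frames (5 4 2 8)
2: hit
4: hit
8: hit
2: hit
5: hit
2: hit
8: hit
1: miss, evict 2, frames (5 4 8 1)
4: hit
1: hit
8: hit
Hits: 16 of 22 references → 16/22 = 0.7273.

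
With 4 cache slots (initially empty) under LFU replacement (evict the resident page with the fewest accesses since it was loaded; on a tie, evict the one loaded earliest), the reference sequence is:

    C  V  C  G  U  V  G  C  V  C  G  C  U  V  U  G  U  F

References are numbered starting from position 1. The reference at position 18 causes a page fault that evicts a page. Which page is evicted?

V

pos 1: C -> fault, frames (C)
pos 2: V -> fault, frames (C V)
pos 3: C -> hit
pos 4: G -> fault, frames (C V G)
pos 5: U -> fault, frames (C V G U)
pos 6: V -> hit
pos 7: G -> hit
pos 8: C -> hit
pos 9: V -> hit
pos 10: C -> hit
pos 11: G -> hit
pos 12: C -> hit
pos 13: U -> hit
pos 14: V -> hit
pos 15: U -> hit
pos 16: G -> hit
pos 17: U -> hit
pos 18: F -> fault, evict V, frames (C G U F)
At position 18, page V is evicted.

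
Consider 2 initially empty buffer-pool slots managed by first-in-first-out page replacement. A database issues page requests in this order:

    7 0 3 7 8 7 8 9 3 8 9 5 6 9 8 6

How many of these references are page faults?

7 → miss, frames [7]
0 → miss, frames [7, 0]
3 → miss, evict 7, frames [0, 3]
7 → miss, evict 0, frames [3, 7]
8 → miss, evict 3, frames [7, 8]
7 → hit
8 → hit
9 → miss, evict 7, frames [8, 9]
3 → miss, evict 8, frames [9, 3]
8 → miss, evict 9, frames [3, 8]
9 → miss, evict 3, frames [8, 9]
5 → miss, evict 8, frames [9, 5]
6 → miss, evict 9, frames [5, 6]
9 → miss, evict 5, frames [6, 9]
8 → miss, evict 6, frames [9, 8]
6 → miss, evict 9, frames [8, 6]
Page faults: 14.

14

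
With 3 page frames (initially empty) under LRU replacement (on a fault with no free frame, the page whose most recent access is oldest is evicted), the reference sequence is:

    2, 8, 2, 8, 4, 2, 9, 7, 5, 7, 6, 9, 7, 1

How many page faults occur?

2: fault, frames (2)
8: fault, frames (2 8)
2: hit
8: hit
4: fault, frames (2 8 4)
2: hit
9: fault, evict 8, frames (4 2 9)
7: fault, evict 4, frames (2 9 7)
5: fault, evict 2, frames (9 7 5)
7: hit
6: fault, evict 9, frames (5 7 6)
9: fault, evict 5, frames (7 6 9)
7: hit
1: fault, evict 6, frames (9 7 1)
Page faults: 9.

9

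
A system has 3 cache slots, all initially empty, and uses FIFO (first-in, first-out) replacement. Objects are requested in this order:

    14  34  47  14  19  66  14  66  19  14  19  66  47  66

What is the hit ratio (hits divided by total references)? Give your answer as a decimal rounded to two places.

0.50

14: fault, frames {14}
34: fault, frames {14,34}
47: fault, frames {14,34,47}
14: hit
19: fault, evict 14, frames {34,47,19}
66: fault, evict 34, frames {47,19,66}
14: fault, evict 47, frames {19,66,14}
66: hit
19: hit
14: hit
19: hit
66: hit
47: fault, evict 19, frames {66,14,47}
66: hit
Hits: 7 of 14 references → 7/14 = 0.5000.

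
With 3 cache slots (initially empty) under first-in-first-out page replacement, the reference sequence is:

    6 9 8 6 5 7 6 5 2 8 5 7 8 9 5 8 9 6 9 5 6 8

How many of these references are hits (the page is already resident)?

8

6 -> miss, frames (6)
9 -> miss, frames (6 9)
8 -> miss, frames (6 9 8)
6 -> hit
5 -> miss, evict 6, frames (9 8 5)
7 -> miss, evict 9, frames (8 5 7)
6 -> miss, evict 8, frames (5 7 6)
5 -> hit
2 -> miss, evict 5, frames (7 6 2)
8 -> miss, evict 7, frames (6 2 8)
5 -> miss, evict 6, frames (2 8 5)
7 -> miss, evict 2, frames (8 5 7)
8 -> hit
9 -> miss, evict 8, frames (5 7 9)
5 -> hit
8 -> miss, evict 5, frames (7 9 8)
9 -> hit
6 -> miss, evict 7, frames (9 8 6)
9 -> hit
5 -> miss, evict 9, frames (8 6 5)
6 -> hit
8 -> hit
Hits: 8.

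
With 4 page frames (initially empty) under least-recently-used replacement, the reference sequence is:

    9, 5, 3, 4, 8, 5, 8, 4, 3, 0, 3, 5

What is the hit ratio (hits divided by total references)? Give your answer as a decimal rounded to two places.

0.42

9 → fault, frames {9}
5 → fault, frames {9,5}
3 → fault, frames {9,5,3}
4 → fault, frames {9,5,3,4}
8 → fault, evict 9, frames {5,3,4,8}
5 → hit
8 → hit
4 → hit
3 → hit
0 → fault, evict 5, frames {8,4,3,0}
3 → hit
5 → fault, evict 8, frames {4,0,3,5}
Hits: 5 of 12 references → 5/12 = 0.4167.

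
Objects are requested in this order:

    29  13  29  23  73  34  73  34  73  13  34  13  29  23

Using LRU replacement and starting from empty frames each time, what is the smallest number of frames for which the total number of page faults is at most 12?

2

f=1: 14 faults
f=2: 9 faults
f=3: 8 faults
f=4: 8 faults
f=5: 5 faults
Smallest f with faults ≤ 12 is 2.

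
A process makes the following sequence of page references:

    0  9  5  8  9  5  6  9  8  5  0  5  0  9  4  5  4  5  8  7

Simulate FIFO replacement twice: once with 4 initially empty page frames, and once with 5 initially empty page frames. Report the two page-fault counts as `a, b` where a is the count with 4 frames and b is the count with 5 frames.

11, 7

4 frames: F F F F . . F . . . F . . F F F . . F F → 11 faults.
5 frames: F F F F . . F . . . . . . . F . . . . F → 7 faults.
7 < 11: adding a frame reduced faults, as is typical.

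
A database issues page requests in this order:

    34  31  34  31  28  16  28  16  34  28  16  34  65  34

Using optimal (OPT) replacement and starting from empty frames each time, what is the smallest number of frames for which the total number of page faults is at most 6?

3

f=1: 14 faults
f=2: 7 faults
f=3: 5 faults
f=4: 5 faults
f=5: 5 faults
Smallest f with faults ≤ 6 is 3.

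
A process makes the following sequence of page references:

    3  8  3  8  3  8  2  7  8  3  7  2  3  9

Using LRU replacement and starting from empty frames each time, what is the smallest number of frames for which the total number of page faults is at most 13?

f=1: 14 faults
f=2: 10 faults
f=3: 7 faults
f=4: 5 faults
f=5: 5 faults
Smallest f with faults ≤ 13 is 2.

2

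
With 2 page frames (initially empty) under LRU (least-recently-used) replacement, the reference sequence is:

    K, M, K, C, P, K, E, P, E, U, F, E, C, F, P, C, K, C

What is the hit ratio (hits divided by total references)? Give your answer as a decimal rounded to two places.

0.17

K -> fault, frames {K}
M -> fault, frames {K,M}
K -> hit
C -> fault, evict M, frames {K,C}
P -> fault, evict K, frames {C,P}
K -> fault, evict C, frames {P,K}
E -> fault, evict P, frames {K,E}
P -> fault, evict K, frames {E,P}
E -> hit
U -> fault, evict P, frames {E,U}
F -> fault, evict E, frames {U,F}
E -> fault, evict U, frames {F,E}
C -> fault, evict F, frames {E,C}
F -> fault, evict E, frames {C,F}
P -> fault, evict C, frames {F,P}
C -> fault, evict F, frames {P,C}
K -> fault, evict P, frames {C,K}
C -> hit
Hits: 3 of 18 references → 3/18 = 0.1667.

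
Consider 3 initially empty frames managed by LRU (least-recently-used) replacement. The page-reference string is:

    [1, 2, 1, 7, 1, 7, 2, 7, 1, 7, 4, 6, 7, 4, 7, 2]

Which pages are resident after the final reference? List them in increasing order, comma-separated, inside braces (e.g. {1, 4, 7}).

1 → fault, frames (1)
2 → fault, frames (1 2)
1 → hit
7 → fault, frames (2 1 7)
1 → hit
7 → hit
2 → hit
7 → hit
1 → hit
7 → hit
4 → fault, evict 2, frames (1 7 4)
6 → fault, evict 1, frames (7 4 6)
7 → hit
4 → hit
7 → hit
2 → fault, evict 6, frames (4 7 2)

{2, 4, 7}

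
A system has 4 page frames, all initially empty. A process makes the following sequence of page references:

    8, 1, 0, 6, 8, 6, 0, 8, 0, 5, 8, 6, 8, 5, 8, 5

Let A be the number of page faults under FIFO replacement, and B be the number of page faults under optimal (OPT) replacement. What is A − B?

Under FIFO: F F F F . . . . . F F . . . . . → 6 faults.
Under OPT: F F F F . . . . . F . . . . . . → 5 faults.
A − B = 6 − 5 = 1.

1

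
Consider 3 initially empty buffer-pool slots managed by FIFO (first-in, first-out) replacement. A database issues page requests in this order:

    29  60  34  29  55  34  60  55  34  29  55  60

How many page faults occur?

6

29 → miss, frames {29}
60 → miss, frames {29,60}
34 → miss, frames {29,60,34}
29 → hit
55 → miss, evict 29, frames {60,34,55}
34 → hit
60 → hit
55 → hit
34 → hit
29 → miss, evict 60, frames {34,55,29}
55 → hit
60 → miss, evict 34, frames {55,29,60}
Page faults: 6.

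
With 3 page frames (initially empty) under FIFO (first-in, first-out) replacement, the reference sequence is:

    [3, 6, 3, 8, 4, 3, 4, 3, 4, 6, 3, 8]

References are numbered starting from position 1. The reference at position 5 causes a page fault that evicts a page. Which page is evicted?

3

pos 1: 3 -> miss, frames [3]
pos 2: 6 -> miss, frames [3, 6]
pos 3: 3 -> hit
pos 4: 8 -> miss, frames [3, 6, 8]
pos 5: 4 -> miss, evict 3, frames [6, 8, 4]
At position 5, page 3 is evicted.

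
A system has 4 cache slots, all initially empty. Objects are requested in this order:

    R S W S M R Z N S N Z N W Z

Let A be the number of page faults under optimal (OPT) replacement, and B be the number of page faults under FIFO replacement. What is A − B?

-2

Under OPT: F F F . F . F F . . . . . . → 6 faults.
Under FIFO: F F F . F . F F F . . . F . → 8 faults.
A − B = 6 − 8 = -2.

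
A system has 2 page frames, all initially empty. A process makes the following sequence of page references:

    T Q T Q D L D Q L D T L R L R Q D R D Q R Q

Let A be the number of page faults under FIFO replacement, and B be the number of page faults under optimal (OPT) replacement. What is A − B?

Under FIFO: F F . . F F . F . F F F F . . F F F . F . . → 13 faults.
Under OPT: F F . . F F . F . F F . F . . F F . . F . . → 11 faults.
A − B = 13 − 11 = 2.

2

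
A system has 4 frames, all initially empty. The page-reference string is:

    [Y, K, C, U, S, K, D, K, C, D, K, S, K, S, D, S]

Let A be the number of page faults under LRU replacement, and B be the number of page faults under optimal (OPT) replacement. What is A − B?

1

Under LRU: F F F F F . F . F . . . . . . . → 7 faults.
Under OPT: F F F F F . F . . . . . . . . . → 6 faults.
A − B = 7 − 6 = 1.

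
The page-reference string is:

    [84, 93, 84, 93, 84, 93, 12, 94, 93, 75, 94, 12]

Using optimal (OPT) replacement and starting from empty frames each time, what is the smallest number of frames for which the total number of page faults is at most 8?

f=1: 12 faults
f=2: 6 faults
f=3: 5 faults
f=4: 5 faults
f=5: 5 faults
Smallest f with faults ≤ 8 is 2.

2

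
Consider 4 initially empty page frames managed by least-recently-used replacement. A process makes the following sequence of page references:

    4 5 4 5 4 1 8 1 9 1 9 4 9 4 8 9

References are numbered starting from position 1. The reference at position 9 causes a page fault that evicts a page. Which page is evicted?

pos 1: 4: fault, frames {4}
pos 2: 5: fault, frames {4,5}
pos 3: 4: hit
pos 4: 5: hit
pos 5: 4: hit
pos 6: 1: fault, frames {5,4,1}
pos 7: 8: fault, frames {5,4,1,8}
pos 8: 1: hit
pos 9: 9: fault, evict 5, frames {4,8,1,9}
At position 9, page 5 is evicted.

5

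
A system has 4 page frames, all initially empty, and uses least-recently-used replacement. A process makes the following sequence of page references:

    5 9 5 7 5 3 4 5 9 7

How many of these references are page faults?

7

5: miss, frames {5}
9: miss, frames {5,9}
5: hit
7: miss, frames {9,5,7}
5: hit
3: miss, frames {9,7,5,3}
4: miss, evict 9, frames {7,5,3,4}
5: hit
9: miss, evict 7, frames {3,4,5,9}
7: miss, evict 3, frames {4,5,9,7}
Page faults: 7.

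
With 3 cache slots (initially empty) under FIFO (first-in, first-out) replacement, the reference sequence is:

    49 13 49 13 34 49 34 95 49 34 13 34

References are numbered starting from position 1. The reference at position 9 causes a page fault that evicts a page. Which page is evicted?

13

pos 1: 49 -> fault, frames (49)
pos 2: 13 -> fault, frames (49 13)
pos 3: 49 -> hit
pos 4: 13 -> hit
pos 5: 34 -> fault, frames (49 13 34)
pos 6: 49 -> hit
pos 7: 34 -> hit
pos 8: 95 -> fault, evict 49, frames (13 34 95)
pos 9: 49 -> fault, evict 13, frames (34 95 49)
At position 9, page 13 is evicted.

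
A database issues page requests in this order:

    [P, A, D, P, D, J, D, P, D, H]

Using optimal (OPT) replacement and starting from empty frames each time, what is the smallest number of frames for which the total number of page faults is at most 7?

f=1: 10 faults
f=2: 6 faults
f=3: 5 faults
f=4: 5 faults
f=5: 5 faults
Smallest f with faults ≤ 7 is 2.

2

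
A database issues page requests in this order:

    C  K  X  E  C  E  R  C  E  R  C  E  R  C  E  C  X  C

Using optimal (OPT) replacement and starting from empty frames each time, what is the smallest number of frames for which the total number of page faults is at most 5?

4

f=1: 18 faults
f=2: 10 faults
f=3: 6 faults
f=4: 5 faults
f=5: 5 faults
Smallest f with faults ≤ 5 is 4.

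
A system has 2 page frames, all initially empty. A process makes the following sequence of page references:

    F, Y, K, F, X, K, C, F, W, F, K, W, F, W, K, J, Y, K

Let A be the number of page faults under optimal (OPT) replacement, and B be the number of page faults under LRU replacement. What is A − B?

-4

Under OPT: F F F . F . F F F . F . F . F F F . → 12 faults.
Under LRU: F F F F F F F F F . F F F . F F F F → 16 faults.
A − B = 12 − 16 = -4.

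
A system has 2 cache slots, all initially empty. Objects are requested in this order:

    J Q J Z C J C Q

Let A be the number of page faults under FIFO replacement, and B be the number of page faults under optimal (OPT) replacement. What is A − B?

Under FIFO: F F . F F F . F → 6 faults.
Under OPT: F F . F F . . F → 5 faults.
A − B = 6 − 5 = 1.

1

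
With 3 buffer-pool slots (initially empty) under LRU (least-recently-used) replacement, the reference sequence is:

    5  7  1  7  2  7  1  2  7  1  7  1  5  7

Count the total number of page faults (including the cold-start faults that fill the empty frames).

5

5 → miss, frames {5}
7 → miss, frames {5,7}
1 → miss, frames {5,7,1}
7 → hit
2 → miss, evict 5, frames {1,7,2}
7 → hit
1 → hit
2 → hit
7 → hit
1 → hit
7 → hit
1 → hit
5 → miss, evict 2, frames {7,1,5}
7 → hit
Page faults: 5.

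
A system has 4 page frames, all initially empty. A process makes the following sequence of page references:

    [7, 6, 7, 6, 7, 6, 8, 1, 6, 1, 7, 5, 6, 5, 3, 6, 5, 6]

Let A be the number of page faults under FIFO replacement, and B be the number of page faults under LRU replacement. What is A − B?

1

Under FIFO: F F . . . . F F . . . F . . F F . . → 7 faults.
Under LRU: F F . . . . F F . . . F . . F . . . → 6 faults.
A − B = 7 − 6 = 1.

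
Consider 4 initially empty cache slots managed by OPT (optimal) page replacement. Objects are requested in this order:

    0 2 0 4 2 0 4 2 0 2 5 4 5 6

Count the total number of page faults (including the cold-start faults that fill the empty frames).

0 -> miss, frames [0]
2 -> miss, frames [0, 2]
0 -> hit
4 -> miss, frames [0, 2, 4]
2 -> hit
0 -> hit
4 -> hit
2 -> hit
0 -> hit
2 -> hit
5 -> miss, frames [0, 2, 4, 5]
4 -> hit
5 -> hit
6 -> miss, evict 5, frames [0, 2, 4, 6]
Page faults: 5.

5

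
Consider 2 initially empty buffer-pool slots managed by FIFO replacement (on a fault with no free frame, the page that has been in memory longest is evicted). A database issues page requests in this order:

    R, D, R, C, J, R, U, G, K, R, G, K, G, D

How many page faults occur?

12

R -> miss, frames (R)
D -> miss, frames (R D)
R -> hit
C -> miss, evict R, frames (D C)
J -> miss, evict D, frames (C J)
R -> miss, evict C, frames (J R)
U -> miss, evict J, frames (R U)
G -> miss, evict R, frames (U G)
K -> miss, evict U, frames (G K)
R -> miss, evict G, frames (K R)
G -> miss, evict K, frames (R G)
K -> miss, evict R, frames (G K)
G -> hit
D -> miss, evict G, frames (K D)
Page faults: 12.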